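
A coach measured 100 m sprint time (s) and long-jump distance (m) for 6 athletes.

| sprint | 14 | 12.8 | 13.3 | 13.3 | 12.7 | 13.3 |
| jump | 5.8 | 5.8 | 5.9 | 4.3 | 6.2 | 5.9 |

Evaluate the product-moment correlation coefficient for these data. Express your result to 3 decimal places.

n = 6, Σx = 79.4, Σy = 33.9, Σx² = 1051.8, Σy² = 193.83, Σxy = 448.31
nΣxy − ΣxΣy = 2689.86 − 2691.66 = -1.8
nΣx² − (Σx)² = 6310.8 − 6304.36 = 6.44; nΣy² − (Σy)² = 1162.98 − 1149.21 = 13.77
r = -1.8 / √(6.44 × 13.77) = -1.8 / 9.4169 ≈ -0.191

-0.191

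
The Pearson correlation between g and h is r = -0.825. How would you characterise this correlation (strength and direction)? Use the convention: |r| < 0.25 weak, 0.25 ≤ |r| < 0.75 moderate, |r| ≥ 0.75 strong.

r = -0.825 < 0 so the relationship is negative.
|r| = 0.825, which falls in the strong range.

strong negative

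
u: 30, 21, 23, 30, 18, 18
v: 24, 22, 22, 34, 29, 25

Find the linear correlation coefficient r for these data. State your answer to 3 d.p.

n = 6, Σu = 140, Σv = 156, Σu² = 3418, Σv² = 4166, Σuv = 3680
nΣuv − ΣuΣv = 22080 − 21840 = 240
nΣu² − (Σu)² = 20508 − 19600 = 908; nΣv² − (Σv)² = 24996 − 24336 = 660
r = 240 / √(908 × 660) = 240 / 774.1318 ≈ 0.310

0.310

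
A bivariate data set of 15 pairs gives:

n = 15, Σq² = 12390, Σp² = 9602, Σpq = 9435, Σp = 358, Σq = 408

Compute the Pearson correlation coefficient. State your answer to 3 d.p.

r = (nΣpq − ΣpΣq) / √[(nΣp² − (Σp)²)(nΣq² − (Σq)²)]
Numerator: 15×9435 − 358×408 = -4539
Denominator: √[(144030 − 128164)(185850 − 166464)] = √[15866 × 19386] = 17537.9097
r = -4539 / 17537.9097 ≈ -0.259

-0.259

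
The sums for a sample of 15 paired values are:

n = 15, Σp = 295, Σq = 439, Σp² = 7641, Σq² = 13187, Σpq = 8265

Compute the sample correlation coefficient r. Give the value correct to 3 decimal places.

r = (nΣpq − ΣpΣq) / √[(nΣp² − (Σp)²)(nΣq² − (Σq)²)]
Numerator: 15×8265 − 295×439 = -5530
Denominator: √[(114615 − 87025)(197805 − 192721)] = √[27590 × 5084] = 11843.4606
r = -5530 / 11843.4606 ≈ -0.467

-0.467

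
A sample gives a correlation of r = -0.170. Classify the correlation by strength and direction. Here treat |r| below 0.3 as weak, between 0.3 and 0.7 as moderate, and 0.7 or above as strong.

r = -0.170 < 0 so the relationship is negative.
|r| = 0.170, which falls in the weak range.

weak negative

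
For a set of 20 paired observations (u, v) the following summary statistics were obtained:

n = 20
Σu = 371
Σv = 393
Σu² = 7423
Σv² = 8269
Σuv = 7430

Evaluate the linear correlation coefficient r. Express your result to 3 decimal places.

0.257

r = (nΣuv − ΣuΣv) / √[(nΣu² − (Σu)²)(nΣv² − (Σv)²)]
Numerator: 20×7430 − 371×393 = 2797
Denominator: √[(148460 − 137641)(165380 − 154449)] = √[10819 × 10931] = 10874.8558
r = 2797 / 10874.8558 ≈ 0.257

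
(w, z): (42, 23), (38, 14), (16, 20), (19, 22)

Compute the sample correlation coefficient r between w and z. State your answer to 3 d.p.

-0.222

n = 4, Σw = 115, Σz = 79, Σw² = 3825, Σz² = 1609, Σwz = 2236
nΣwz − ΣwΣz = 8944 − 9085 = -141
nΣw² − (Σw)² = 15300 − 13225 = 2075; nΣz² − (Σz)² = 6436 − 6241 = 195
r = -141 / √(2075 × 195) = -141 / 636.1014 ≈ -0.222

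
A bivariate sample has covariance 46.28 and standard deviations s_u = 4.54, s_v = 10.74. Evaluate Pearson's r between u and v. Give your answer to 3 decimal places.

0.949

r = Cov(u,v) / (s_u · s_v) = 46.28 / (4.54 × 10.74)
  = 46.28 / 48.7596 ≈ 0.949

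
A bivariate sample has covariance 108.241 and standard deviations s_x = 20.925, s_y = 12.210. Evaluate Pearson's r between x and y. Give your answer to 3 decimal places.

r = Cov(x,y) / (s_x · s_y) = 108.241 / (20.925 × 12.210)
  = 108.241 / 255.4943 ≈ 0.424

0.424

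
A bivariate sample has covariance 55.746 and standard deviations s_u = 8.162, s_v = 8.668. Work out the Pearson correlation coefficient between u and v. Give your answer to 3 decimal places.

r = Cov(u,v) / (s_u · s_v) = 55.746 / (8.162 × 8.668)
  = 55.746 / 70.7482 ≈ 0.788

0.788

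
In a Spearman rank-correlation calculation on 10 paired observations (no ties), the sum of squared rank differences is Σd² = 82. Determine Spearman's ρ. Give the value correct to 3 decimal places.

0.503

ρ = 1 − 6Σd² / [n(n²−1)] = 1 − 6×82 / (10×99)
  = 1 − 492/990 = 1 − 0.4970 ≈ 0.503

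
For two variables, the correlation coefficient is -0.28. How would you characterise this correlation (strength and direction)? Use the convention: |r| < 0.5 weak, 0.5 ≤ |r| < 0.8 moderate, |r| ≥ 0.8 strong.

weak negative

r = -0.28 < 0 so the relationship is negative.
|r| = 0.28, which falls in the weak range.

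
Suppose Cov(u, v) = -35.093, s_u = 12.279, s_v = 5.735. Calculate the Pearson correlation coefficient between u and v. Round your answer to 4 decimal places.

r = Cov(u,v) / (s_u · s_v) = -35.093 / (12.279 × 5.735)
  = -35.093 / 70.4201 ≈ -0.4983

-0.4983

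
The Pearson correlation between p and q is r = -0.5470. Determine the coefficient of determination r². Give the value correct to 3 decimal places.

r² = (-0.5470)² = 0.299

0.299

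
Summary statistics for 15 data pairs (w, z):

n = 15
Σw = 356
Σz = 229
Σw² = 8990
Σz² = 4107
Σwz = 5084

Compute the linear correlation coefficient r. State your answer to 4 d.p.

-0.6105

r = (nΣwz − ΣwΣz) / √[(nΣw² − (Σw)²)(nΣz² − (Σz)²)]
Numerator: 15×5084 − 356×229 = -5264
Denominator: √[(134850 − 126736)(61605 − 52441)] = √[8114 × 9164] = 8623.0329
r = -5264 / 8623.0329 ≈ -0.6105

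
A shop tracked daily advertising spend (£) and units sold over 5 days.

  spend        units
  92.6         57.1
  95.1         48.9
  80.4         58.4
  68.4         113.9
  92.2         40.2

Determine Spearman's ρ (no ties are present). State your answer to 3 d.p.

Rank spend: 4, 5, 2, 1, 3
Rank units: 3, 2, 4, 5, 1
d = rank(spend) − rank(units): 1, 3, -2, -4, 2; Σd² = 34
ρ = 1 − 6Σd² / [n(n²−1)] = 1 − 6×34 / (5×24) = 1 − 204/120 ≈ -0.700

-0.700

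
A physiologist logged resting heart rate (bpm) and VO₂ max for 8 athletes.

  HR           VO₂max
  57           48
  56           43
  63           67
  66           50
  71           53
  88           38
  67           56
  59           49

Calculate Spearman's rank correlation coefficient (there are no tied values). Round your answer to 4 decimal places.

Rank HR: 2, 1, 4, 5, 7, 8, 6, 3
Rank VO₂max: 3, 2, 8, 5, 6, 1, 7, 4
d = rank(HR) − rank(VO₂max): -1, -1, -4, 0, 1, 7, -1, -1; Σd² = 70
ρ = 1 − 6Σd² / [n(n²−1)] = 1 − 6×70 / (8×63) = 1 − 420/504 ≈ 0.1667

0.1667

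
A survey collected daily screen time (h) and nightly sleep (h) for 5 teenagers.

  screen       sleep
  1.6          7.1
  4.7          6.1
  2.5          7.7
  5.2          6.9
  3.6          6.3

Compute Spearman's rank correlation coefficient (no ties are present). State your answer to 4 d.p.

-0.6000

Rank screen: 1, 4, 2, 5, 3
Rank sleep: 4, 1, 5, 3, 2
d = rank(screen) − rank(sleep): -3, 3, -3, 2, 1; Σd² = 32
ρ = 1 − 6Σd² / [n(n²−1)] = 1 − 6×32 / (5×24) = 1 − 192/120 ≈ -0.6000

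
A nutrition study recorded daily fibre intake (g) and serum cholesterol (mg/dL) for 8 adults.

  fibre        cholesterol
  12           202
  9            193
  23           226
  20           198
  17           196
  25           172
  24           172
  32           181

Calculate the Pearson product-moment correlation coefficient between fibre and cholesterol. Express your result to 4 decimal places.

-0.3379

n = 8, Σx = 162, Σy = 1540, Σx² = 3668, Σy² = 298678, Σxy = 30871
nΣxy − ΣxΣy = 246968 − 249480 = -2512
nΣx² − (Σx)² = 29344 − 26244 = 3100; nΣy² − (Σy)² = 2389424 − 2371600 = 17824
r = -2512 / √(3100 × 17824) = -2512 / 7433.3303 ≈ -0.3379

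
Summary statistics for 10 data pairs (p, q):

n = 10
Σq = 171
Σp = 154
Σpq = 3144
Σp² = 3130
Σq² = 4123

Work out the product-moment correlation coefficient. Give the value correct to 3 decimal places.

r = (nΣpq − ΣpΣq) / √[(nΣp² − (Σp)²)(nΣq² − (Σq)²)]
Numerator: 10×3144 − 154×171 = 5106
Denominator: √[(31300 − 23716)(41230 − 29241)] = √[7584 × 11989] = 9535.4379
r = 5106 / 9535.4379 ≈ 0.535

0.535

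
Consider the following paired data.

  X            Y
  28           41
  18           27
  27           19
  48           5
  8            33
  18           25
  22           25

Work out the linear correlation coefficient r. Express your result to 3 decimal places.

-0.682

n = 7, ΣX = 169, ΣY = 175, ΣX² = 5013, ΣY² = 5135, ΣXY = 3651
nΣXY − ΣXΣY = 25557 − 29575 = -4018
nΣX² − (ΣX)² = 35091 − 28561 = 6530; nΣY² − (ΣY)² = 35945 − 30625 = 5320
r = -4018 / √(6530 × 5320) = -4018 / 5894.0309 ≈ -0.682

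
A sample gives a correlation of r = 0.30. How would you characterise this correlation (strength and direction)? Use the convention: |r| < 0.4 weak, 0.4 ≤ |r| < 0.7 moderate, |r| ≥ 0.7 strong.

r = 0.30 > 0 so the relationship is positive.
|r| = 0.30, which falls in the weak range.

weak positive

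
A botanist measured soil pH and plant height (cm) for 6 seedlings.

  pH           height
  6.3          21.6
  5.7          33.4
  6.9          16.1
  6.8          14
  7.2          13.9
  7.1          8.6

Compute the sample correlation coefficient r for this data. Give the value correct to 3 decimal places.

-0.953

n = 6, Σx = 40, Σy = 107.6, Σx² = 268.28, Σy² = 2304.5, Σxy = 693.89
nΣxy − ΣxΣy = 4163.34 − 4304 = -140.66
nΣx² − (Σx)² = 1609.68 − 1600 = 9.68; nΣy² − (Σy)² = 13827 − 11577.76 = 2249.24
r = -140.66 / √(9.68 × 2249.24) = -140.66 / 147.5556 ≈ -0.953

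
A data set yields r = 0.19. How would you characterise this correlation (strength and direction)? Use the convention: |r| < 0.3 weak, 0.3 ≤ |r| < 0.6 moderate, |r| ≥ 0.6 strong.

r = 0.19 > 0 so the relationship is positive.
|r| = 0.19, which falls in the weak range.

weak positive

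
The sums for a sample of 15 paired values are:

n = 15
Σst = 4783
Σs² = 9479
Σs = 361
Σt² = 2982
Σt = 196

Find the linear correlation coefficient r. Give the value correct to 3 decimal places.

r = (nΣst − ΣsΣt) / √[(nΣs² − (Σs)²)(nΣt² − (Σt)²)]
Numerator: 15×4783 − 361×196 = 989
Denominator: √[(142185 − 130321)(44730 − 38416)] = √[11864 × 6314] = 8655.0157
r = 989 / 8655.0157 ≈ 0.114

0.114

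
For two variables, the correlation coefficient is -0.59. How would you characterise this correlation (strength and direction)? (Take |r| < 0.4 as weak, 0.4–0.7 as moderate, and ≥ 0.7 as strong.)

moderate negative

r = -0.59 < 0 so the relationship is negative.
|r| = 0.59, which falls in the moderate range.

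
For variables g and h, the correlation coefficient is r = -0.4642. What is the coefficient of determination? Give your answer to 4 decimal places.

0.2155

r² = (-0.4642)² = 0.2155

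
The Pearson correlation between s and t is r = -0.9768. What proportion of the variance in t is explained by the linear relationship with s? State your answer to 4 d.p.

r² = (-0.9768)² = 0.9541

0.9541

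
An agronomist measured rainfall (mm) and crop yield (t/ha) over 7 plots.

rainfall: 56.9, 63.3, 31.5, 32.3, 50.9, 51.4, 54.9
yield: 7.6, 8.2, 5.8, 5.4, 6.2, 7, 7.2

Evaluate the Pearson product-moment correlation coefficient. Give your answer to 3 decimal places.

0.931

n = 7, Σx = 341.2, Σy = 47.4, Σx² = 17526.82, Σy² = 327.08, Σxy = 2379.28
nΣxy − ΣxΣy = 16654.96 − 16172.88 = 482.08
nΣx² − (Σx)² = 122687.74 − 116417.44 = 6270.3; nΣy² − (Σy)² = 2289.56 − 2246.76 = 42.8
r = 482.08 / √(6270.3 × 42.8) = 482.08 / 518.0433 ≈ 0.931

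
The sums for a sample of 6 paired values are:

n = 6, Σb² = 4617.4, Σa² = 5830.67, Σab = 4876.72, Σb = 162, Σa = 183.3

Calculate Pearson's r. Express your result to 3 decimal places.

r = (nΣab − ΣaΣb) / √[(nΣa² − (Σa)²)(nΣb² − (Σb)²)]
Numerator: 6×4876.72 − 183.3×162 = -434.28
Denominator: √[(34984.02 − 33598.89)(27704.4 − 26244)] = √[1385.13 × 1460.4] = 1422.2672
r = -434.28 / 1422.2672 ≈ -0.305

-0.305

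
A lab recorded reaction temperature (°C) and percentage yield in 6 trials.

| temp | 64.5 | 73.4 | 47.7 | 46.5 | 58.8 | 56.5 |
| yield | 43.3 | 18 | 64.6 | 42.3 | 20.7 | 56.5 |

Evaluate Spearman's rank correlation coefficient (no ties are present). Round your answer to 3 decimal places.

Rank temp: 5, 6, 2, 1, 4, 3
Rank yield: 4, 1, 6, 3, 2, 5
d = rank(temp) − rank(yield): 1, 5, -4, -2, 2, -2; Σd² = 54
ρ = 1 − 6Σd² / [n(n²−1)] = 1 − 6×54 / (6×35) = 1 − 324/210 ≈ -0.543

-0.543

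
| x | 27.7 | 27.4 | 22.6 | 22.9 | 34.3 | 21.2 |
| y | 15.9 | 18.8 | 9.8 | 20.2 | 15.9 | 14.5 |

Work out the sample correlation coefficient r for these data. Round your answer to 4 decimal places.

0.2061

n = 6, Σx = 156.1, Σy = 95.1, Σx² = 4179.15, Σy² = 1573.39, Σxy = 2492.38
nΣxy − ΣxΣy = 14954.28 − 14845.11 = 109.17
nΣx² − (Σx)² = 25074.9 − 24367.21 = 707.69; nΣy² − (Σy)² = 9440.34 − 9044.01 = 396.33
r = 109.17 / √(707.69 × 396.33) = 109.17 / 529.6025 ≈ 0.2061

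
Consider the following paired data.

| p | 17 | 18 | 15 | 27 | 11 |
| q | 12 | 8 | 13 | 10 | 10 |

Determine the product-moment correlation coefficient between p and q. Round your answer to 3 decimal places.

-0.213

n = 5, Σp = 88, Σq = 53, Σp² = 1688, Σq² = 577, Σpq = 923
nΣpq − ΣpΣq = 4615 − 4664 = -49
nΣp² − (Σp)² = 8440 − 7744 = 696; nΣq² − (Σq)² = 2885 − 2809 = 76
r = -49 / √(696 × 76) = -49 / 229.9913 ≈ -0.213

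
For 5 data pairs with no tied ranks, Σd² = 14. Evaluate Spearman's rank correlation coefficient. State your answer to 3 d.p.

ρ = 1 − 6Σd² / [n(n²−1)] = 1 − 6×14 / (5×24)
  = 1 − 84/120 = 1 − 0.7000 ≈ 0.300

0.300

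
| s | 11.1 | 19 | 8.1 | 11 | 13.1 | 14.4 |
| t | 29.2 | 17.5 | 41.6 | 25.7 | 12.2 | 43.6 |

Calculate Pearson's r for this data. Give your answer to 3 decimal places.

-0.455

n = 6, Σs = 76.7, Σt = 169.8, Σs² = 1049.79, Σt² = 5599.74, Σst = 2063.94
nΣst − ΣsΣt = 12383.64 − 13023.66 = -640.02
nΣs² − (Σs)² = 6298.74 − 5882.89 = 415.85; nΣt² − (Σt)² = 33598.44 − 28832.04 = 4766.4
r = -640.02 / √(415.85 × 4766.4) = -640.02 / 1407.8734 ≈ -0.455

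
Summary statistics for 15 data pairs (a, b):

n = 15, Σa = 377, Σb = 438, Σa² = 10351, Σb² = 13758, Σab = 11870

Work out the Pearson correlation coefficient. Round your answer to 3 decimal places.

0.936

r = (nΣab − ΣaΣb) / √[(nΣa² − (Σa)²)(nΣb² − (Σb)²)]
Numerator: 15×11870 − 377×438 = 12924
Denominator: √[(155265 − 142129)(206370 − 191844)] = √[13136 × 14526] = 13813.5273
r = 12924 / 13813.5273 ≈ 0.936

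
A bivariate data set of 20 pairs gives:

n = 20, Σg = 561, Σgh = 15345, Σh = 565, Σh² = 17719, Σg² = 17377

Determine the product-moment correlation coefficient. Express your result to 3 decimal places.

r = (nΣgh − ΣgΣh) / √[(nΣg² − (Σg)²)(nΣh² − (Σh)²)]
Numerator: 20×15345 − 561×565 = -10065
Denominator: √[(347540 − 314721)(354380 − 319225)] = √[32819 × 35155] = 33966.9243
r = -10065 / 33966.9243 ≈ -0.296

-0.296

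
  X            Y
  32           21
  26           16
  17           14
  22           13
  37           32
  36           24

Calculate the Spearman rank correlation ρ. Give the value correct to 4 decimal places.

Rank X: 4, 3, 1, 2, 6, 5
Rank Y: 4, 3, 2, 1, 6, 5
d = rank(X) − rank(Y): 0, 0, -1, 1, 0, 0; Σd² = 2
ρ = 1 − 6Σd² / [n(n²−1)] = 1 − 6×2 / (6×35) = 1 − 12/210 ≈ 0.9429

0.9429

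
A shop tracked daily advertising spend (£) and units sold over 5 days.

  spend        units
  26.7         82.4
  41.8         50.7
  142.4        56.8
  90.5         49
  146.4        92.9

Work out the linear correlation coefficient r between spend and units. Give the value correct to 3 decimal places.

n = 5, Σx = 447.8, Σy = 331.8, Σx² = 52361.1, Σy² = 23617.9, Σxy = 30442.72
nΣxy − ΣxΣy = 152213.6 − 148580.04 = 3633.56
nΣx² − (Σx)² = 261805.5 − 200524.84 = 61280.66; nΣy² − (Σy)² = 118089.5 − 110091.24 = 7998.26
r = 3633.56 / √(61280.66 × 7998.26) = 3633.56 / 22139.0752 ≈ 0.164

0.164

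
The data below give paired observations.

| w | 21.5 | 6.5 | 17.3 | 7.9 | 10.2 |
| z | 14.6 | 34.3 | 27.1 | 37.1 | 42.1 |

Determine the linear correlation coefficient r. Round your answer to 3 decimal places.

-0.871

n = 5, Σw = 63.4, Σz = 155.2, Σw² = 970.24, Σz² = 5272.88, Σwz = 1728.19
nΣwz − ΣwΣz = 8640.95 − 9839.68 = -1198.73
nΣw² − (Σw)² = 4851.2 − 4019.56 = 831.64; nΣz² − (Σz)² = 26364.4 − 24087.04 = 2277.36
r = -1198.73 / √(831.64 × 2277.36) = -1198.73 / 1376.2063 ≈ -0.871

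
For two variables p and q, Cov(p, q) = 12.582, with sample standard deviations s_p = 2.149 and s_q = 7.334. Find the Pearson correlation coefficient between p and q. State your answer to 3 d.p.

r = Cov(p,q) / (s_p · s_q) = 12.582 / (2.149 × 7.334)
  = 12.582 / 15.7608 ≈ 0.798

0.798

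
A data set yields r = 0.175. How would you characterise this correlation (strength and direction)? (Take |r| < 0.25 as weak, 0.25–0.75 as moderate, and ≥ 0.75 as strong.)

r = 0.175 > 0 so the relationship is positive.
|r| = 0.175, which falls in the weak range.

weak positive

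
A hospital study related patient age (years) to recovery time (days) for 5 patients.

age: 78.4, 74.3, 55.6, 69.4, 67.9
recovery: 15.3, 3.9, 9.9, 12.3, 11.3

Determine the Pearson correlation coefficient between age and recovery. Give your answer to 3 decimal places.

0.124

n = 5, Σx = 345.6, Σy = 52.7, Σx² = 24185.18, Σy² = 626.29, Σxy = 3660.62
nΣxy − ΣxΣy = 18303.1 − 18213.12 = 89.98
nΣx² − (Σx)² = 120925.9 − 119439.36 = 1486.54; nΣy² − (Σy)² = 3131.45 − 2777.29 = 354.16
r = 89.98 / √(1486.54 × 354.16) = 89.98 / 725.5846 ≈ 0.124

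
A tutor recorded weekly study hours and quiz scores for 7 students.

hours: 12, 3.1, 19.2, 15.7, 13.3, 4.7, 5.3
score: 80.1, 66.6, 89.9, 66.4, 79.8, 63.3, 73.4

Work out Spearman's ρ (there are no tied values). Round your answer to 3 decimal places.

Rank hours: 4, 1, 7, 6, 5, 2, 3
Rank score: 6, 3, 7, 2, 5, 1, 4
d = rank(hours) − rank(score): -2, -2, 0, 4, 0, 1, -1; Σd² = 26
ρ = 1 − 6Σd² / [n(n²−1)] = 1 − 6×26 / (7×48) = 1 − 156/336 ≈ 0.536

0.536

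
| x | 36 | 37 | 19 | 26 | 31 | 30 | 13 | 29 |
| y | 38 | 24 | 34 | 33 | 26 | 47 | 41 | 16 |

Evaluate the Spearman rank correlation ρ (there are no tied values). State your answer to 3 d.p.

Rank x: 7, 8, 2, 3, 6, 5, 1, 4
Rank y: 6, 2, 5, 4, 3, 8, 7, 1
d = rank(x) − rank(y): 1, 6, -3, -1, 3, -3, -6, 3; Σd² = 110
ρ = 1 − 6Σd² / [n(n²−1)] = 1 − 6×110 / (8×63) = 1 − 660/504 ≈ -0.310

-0.310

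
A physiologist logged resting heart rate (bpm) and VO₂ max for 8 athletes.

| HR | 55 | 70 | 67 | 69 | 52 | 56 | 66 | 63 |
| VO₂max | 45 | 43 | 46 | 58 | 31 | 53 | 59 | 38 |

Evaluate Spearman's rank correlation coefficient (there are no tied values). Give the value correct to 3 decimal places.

Rank HR: 2, 8, 6, 7, 1, 3, 5, 4
Rank VO₂max: 4, 3, 5, 7, 1, 6, 8, 2
d = rank(HR) − rank(VO₂max): -2, 5, 1, 0, 0, -3, -3, 2; Σd² = 52
ρ = 1 − 6Σd² / [n(n²−1)] = 1 − 6×52 / (8×63) = 1 − 312/504 ≈ 0.381

0.381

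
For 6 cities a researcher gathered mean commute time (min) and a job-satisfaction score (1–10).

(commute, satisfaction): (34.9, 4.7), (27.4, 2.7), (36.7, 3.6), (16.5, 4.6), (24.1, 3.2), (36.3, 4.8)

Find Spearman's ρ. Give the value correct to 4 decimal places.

0.3143

Rank commute: 4, 3, 6, 1, 2, 5
Rank satisfaction: 5, 1, 3, 4, 2, 6
d = rank(commute) − rank(satisfaction): -1, 2, 3, -3, 0, -1; Σd² = 24
ρ = 1 − 6Σd² / [n(n²−1)] = 1 − 6×24 / (6×35) = 1 − 144/210 ≈ 0.3143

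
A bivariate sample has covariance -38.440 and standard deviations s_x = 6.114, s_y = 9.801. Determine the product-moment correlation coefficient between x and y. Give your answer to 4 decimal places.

r = Cov(x,y) / (s_x · s_y) = -38.440 / (6.114 × 9.801)
  = -38.440 / 59.9233 ≈ -0.6415

-0.6415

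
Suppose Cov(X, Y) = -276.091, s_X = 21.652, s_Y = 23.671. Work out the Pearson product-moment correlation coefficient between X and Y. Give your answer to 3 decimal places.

r = Cov(X,Y) / (s_X · s_Y) = -276.091 / (21.652 × 23.671)
  = -276.091 / 512.5245 ≈ -0.539

-0.539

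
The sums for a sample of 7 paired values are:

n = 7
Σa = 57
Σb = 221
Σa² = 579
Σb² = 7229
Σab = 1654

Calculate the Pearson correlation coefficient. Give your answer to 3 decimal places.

r = (nΣab − ΣaΣb) / √[(nΣa² − (Σa)²)(nΣb² − (Σb)²)]
Numerator: 7×1654 − 57×221 = -1019
Denominator: √[(4053 − 3249)(50603 − 48841)] = √[804 × 1762] = 1190.2302
r = -1019 / 1190.2302 ≈ -0.856

-0.856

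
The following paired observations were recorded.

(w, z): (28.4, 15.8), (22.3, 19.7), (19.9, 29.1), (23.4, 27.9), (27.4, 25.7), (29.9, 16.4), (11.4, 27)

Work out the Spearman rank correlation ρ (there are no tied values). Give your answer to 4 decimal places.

-0.7143

Rank w: 6, 3, 2, 4, 5, 7, 1
Rank z: 1, 3, 7, 6, 4, 2, 5
d = rank(w) − rank(z): 5, 0, -5, -2, 1, 5, -4; Σd² = 96
ρ = 1 − 6Σd² / [n(n²−1)] = 1 − 6×96 / (7×48) = 1 − 576/336 ≈ -0.7143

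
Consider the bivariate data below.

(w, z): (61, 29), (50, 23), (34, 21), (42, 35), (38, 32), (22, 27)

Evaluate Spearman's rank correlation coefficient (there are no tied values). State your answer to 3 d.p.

0.257

Rank w: 6, 5, 2, 4, 3, 1
Rank z: 4, 2, 1, 6, 5, 3
d = rank(w) − rank(z): 2, 3, 1, -2, -2, -2; Σd² = 26
ρ = 1 − 6Σd² / [n(n²−1)] = 1 − 6×26 / (6×35) = 1 − 156/210 ≈ 0.257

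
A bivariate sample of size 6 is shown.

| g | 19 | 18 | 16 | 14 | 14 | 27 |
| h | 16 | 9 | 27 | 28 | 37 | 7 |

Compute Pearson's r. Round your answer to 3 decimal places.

n = 6, Σg = 108, Σh = 124, Σg² = 2062, Σh² = 3268, Σgh = 1997
nΣgh − ΣgΣh = 11982 − 13392 = -1410
nΣg² − (Σg)² = 12372 − 11664 = 708; nΣh² − (Σh)² = 19608 − 15376 = 4232
r = -1410 / √(708 × 4232) = -1410 / 1730.9697 ≈ -0.815

-0.815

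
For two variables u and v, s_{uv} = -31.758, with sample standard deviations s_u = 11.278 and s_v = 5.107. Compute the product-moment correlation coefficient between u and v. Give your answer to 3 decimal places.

-0.551

r = Cov(u,v) / (s_u · s_v) = -31.758 / (11.278 × 5.107)
  = -31.758 / 57.5967 ≈ -0.551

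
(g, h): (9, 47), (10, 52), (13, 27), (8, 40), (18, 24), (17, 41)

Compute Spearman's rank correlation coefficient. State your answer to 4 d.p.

Rank g: 2, 3, 4, 1, 6, 5
Rank h: 5, 6, 2, 3, 1, 4
d = rank(g) − rank(h): -3, -3, 2, -2, 5, 1; Σd² = 52
ρ = 1 − 6Σd² / [n(n²−1)] = 1 − 6×52 / (6×35) = 1 − 312/210 ≈ -0.4857

-0.4857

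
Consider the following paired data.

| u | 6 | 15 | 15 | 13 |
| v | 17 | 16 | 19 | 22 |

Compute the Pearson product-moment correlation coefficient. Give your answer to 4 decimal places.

0.1917

n = 4, Σu = 49, Σv = 74, Σu² = 655, Σv² = 1390, Σuv = 913
nΣuv − ΣuΣv = 3652 − 3626 = 26
nΣu² − (Σu)² = 2620 − 2401 = 219; nΣv² − (Σv)² = 5560 − 5476 = 84
r = 26 / √(219 × 84) = 26 / 135.6319 ≈ 0.1917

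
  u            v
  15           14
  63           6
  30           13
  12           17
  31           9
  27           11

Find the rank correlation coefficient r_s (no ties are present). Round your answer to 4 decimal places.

-0.9429

Rank u: 2, 6, 4, 1, 5, 3
Rank v: 5, 1, 4, 6, 2, 3
d = rank(u) − rank(v): -3, 5, 0, -5, 3, 0; Σd² = 68
ρ = 1 − 6Σd² / [n(n²−1)] = 1 − 6×68 / (6×35) = 1 − 408/210 ≈ -0.9429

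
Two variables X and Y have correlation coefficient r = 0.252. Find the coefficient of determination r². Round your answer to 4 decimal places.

r² = (0.252)² = 0.0635

0.0635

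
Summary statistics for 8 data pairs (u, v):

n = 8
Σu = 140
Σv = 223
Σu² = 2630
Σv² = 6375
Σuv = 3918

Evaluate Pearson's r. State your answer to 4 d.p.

0.0917

r = (nΣuv − ΣuΣv) / √[(nΣu² − (Σu)²)(nΣv² − (Σv)²)]
Numerator: 8×3918 − 140×223 = 124
Denominator: √[(21040 − 19600)(51000 − 49729)] = √[1440 × 1271] = 1352.8636
r = 124 / 1352.8636 ≈ 0.0917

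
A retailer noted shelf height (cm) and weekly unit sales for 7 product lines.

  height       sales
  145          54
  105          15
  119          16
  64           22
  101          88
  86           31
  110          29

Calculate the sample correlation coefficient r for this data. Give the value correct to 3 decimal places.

n = 7, Σx = 730, Σy = 255, Σx² = 80004, Σy² = 13427, Σxy = 27461
nΣxy − ΣxΣy = 192227 − 186150 = 6077
nΣx² − (Σx)² = 560028 − 532900 = 27128; nΣy² − (Σy)² = 93989 − 65025 = 28964
r = 6077 / √(27128 × 28964) = 6077 / 28030.9720 ≈ 0.217

0.217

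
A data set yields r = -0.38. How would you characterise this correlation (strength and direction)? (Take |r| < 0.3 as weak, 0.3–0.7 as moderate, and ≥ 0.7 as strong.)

r = -0.38 < 0 so the relationship is negative.
|r| = 0.38, which falls in the moderate range.

moderate negative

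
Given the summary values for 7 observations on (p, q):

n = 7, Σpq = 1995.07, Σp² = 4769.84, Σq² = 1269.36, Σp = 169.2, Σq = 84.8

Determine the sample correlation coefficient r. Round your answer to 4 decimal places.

-0.1347

r = (nΣpq − ΣpΣq) / √[(nΣp² − (Σp)²)(nΣq² − (Σq)²)]
Numerator: 7×1995.07 − 169.2×84.8 = -382.67
Denominator: √[(33388.88 − 28628.64)(8885.52 − 7191.04)] = √[4760.24 × 1694.48] = 2840.0936
r = -382.67 / 2840.0936 ≈ -0.1347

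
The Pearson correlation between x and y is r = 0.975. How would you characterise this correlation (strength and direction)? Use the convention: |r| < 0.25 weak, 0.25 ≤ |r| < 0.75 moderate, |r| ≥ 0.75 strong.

r = 0.975 > 0 so the relationship is positive.
|r| = 0.975, which falls in the strong range.

strong positive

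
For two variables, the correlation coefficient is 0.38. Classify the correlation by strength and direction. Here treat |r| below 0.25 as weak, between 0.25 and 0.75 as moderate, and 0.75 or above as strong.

r = 0.38 > 0 so the relationship is positive.
|r| = 0.38, which falls in the moderate range.

moderate positive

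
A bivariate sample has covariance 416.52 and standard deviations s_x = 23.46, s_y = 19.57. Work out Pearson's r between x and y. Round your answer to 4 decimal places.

r = Cov(x,y) / (s_x · s_y) = 416.52 / (23.46 × 19.57)
  = 416.52 / 459.1122 ≈ 0.9072

0.9072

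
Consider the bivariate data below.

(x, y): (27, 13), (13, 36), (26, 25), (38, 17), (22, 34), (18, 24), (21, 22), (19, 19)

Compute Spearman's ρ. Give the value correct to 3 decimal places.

Rank x: 7, 1, 6, 8, 5, 2, 4, 3
Rank y: 1, 8, 6, 2, 7, 5, 4, 3
d = rank(x) − rank(y): 6, -7, 0, 6, -2, -3, 0, 0; Σd² = 134
ρ = 1 − 6Σd² / [n(n²−1)] = 1 − 6×134 / (8×63) = 1 − 804/504 ≈ -0.595

-0.595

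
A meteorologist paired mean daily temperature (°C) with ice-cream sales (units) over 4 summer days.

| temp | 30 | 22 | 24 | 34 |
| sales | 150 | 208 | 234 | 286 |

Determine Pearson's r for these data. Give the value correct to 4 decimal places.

n = 4, Σx = 110, Σy = 878, Σx² = 3116, Σy² = 202316, Σxy = 24416
nΣxy − ΣxΣy = 97664 − 96580 = 1084
nΣx² − (Σx)² = 12464 − 12100 = 364; nΣy² − (Σy)² = 809264 − 770884 = 38380
r = 1084 / √(364 × 38380) = 1084 / 3737.6891 ≈ 0.2900

0.2900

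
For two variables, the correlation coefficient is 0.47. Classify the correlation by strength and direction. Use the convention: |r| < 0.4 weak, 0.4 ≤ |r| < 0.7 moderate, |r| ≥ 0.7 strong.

r = 0.47 > 0 so the relationship is positive.
|r| = 0.47, which falls in the moderate range.

moderate positive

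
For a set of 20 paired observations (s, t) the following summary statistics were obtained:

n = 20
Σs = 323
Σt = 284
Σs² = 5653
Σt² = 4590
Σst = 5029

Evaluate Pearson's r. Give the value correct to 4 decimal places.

r = (nΣst − ΣsΣt) / √[(nΣs² − (Σs)²)(nΣt² − (Σt)²)]
Numerator: 20×5029 − 323×284 = 8848
Denominator: √[(113060 − 104329)(91800 − 80656)] = √[8731 × 11144] = 9863.9882
r = 8848 / 9863.9882 ≈ 0.8970

0.8970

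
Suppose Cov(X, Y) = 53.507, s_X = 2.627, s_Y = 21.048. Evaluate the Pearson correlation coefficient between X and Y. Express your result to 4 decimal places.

0.9677

r = Cov(X,Y) / (s_X · s_Y) = 53.507 / (2.627 × 21.048)
  = 53.507 / 55.2931 ≈ 0.9677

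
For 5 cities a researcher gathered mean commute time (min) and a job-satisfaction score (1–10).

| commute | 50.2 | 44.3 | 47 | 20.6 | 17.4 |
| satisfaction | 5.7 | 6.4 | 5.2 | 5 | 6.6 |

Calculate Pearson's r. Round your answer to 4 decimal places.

n = 5, Σx = 179.5, Σy = 28.9, Σx² = 7418.65, Σy² = 169.05, Σxy = 1031.9
nΣxy − ΣxΣy = 5159.5 − 5187.55 = -28.05
nΣx² − (Σx)² = 37093.25 − 32220.25 = 4873; nΣy² − (Σy)² = 845.25 − 835.21 = 10.04
r = -28.05 / √(4873 × 10.04) = -28.05 / 221.1898 ≈ -0.1268

-0.1268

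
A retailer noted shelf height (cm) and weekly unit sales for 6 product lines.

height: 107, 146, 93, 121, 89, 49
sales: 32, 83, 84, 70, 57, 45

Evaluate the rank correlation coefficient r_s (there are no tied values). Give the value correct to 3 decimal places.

0.371

Rank height: 4, 6, 3, 5, 2, 1
Rank sales: 1, 5, 6, 4, 3, 2
d = rank(height) − rank(sales): 3, 1, -3, 1, -1, -1; Σd² = 22
ρ = 1 − 6Σd² / [n(n²−1)] = 1 − 6×22 / (6×35) = 1 − 132/210 ≈ 0.371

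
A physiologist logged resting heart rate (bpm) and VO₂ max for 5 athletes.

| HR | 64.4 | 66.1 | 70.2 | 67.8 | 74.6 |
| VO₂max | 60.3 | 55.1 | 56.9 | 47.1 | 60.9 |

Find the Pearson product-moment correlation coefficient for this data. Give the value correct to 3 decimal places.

n = 5, Σx = 343.1, Σy = 280.3, Σx² = 23606.61, Σy² = 15836.93, Σxy = 19256.33
nΣxy − ΣxΣy = 96281.65 − 96170.93 = 110.72
nΣx² − (Σx)² = 118033.05 − 117717.61 = 315.44; nΣy² − (Σy)² = 79184.65 − 78568.09 = 616.56
r = 110.72 / √(315.44 × 616.56) = 110.72 / 441.0076 ≈ 0.251

0.251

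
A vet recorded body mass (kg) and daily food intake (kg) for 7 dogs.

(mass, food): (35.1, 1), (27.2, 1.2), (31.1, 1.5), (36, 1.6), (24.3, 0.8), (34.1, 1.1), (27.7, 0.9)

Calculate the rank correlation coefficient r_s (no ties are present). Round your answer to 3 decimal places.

0.571

Rank mass: 6, 2, 4, 7, 1, 5, 3
Rank food: 3, 5, 6, 7, 1, 4, 2
d = rank(mass) − rank(food): 3, -3, -2, 0, 0, 1, 1; Σd² = 24
ρ = 1 − 6Σd² / [n(n²−1)] = 1 − 6×24 / (7×48) = 1 − 144/336 ≈ 0.571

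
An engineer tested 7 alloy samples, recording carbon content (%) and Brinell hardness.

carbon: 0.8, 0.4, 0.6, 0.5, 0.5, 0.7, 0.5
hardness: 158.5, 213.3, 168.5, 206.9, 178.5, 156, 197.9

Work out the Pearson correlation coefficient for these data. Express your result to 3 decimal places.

-0.886

n = 7, Σx = 4, Σy = 1279.6, Σx² = 2.4, Σy² = 237181.66, Σxy = 714.07
nΣxy − ΣxΣy = 4998.49 − 5118.4 = -119.91
nΣx² − (Σx)² = 16.8 − 16 = 0.8; nΣy² − (Σy)² = 1660271.62 − 1637376.16 = 22895.46
r = -119.91 / √(0.8 × 22895.46) = -119.91 / 135.3380 ≈ -0.886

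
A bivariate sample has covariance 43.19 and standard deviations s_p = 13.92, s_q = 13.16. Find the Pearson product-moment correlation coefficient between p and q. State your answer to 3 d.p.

0.236

r = Cov(p,q) / (s_p · s_q) = 43.19 / (13.92 × 13.16)
  = 43.19 / 183.1872 ≈ 0.236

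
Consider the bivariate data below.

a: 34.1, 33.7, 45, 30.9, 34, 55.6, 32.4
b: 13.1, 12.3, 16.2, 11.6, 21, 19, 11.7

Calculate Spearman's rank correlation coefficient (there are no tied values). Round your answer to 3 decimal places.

0.786

Rank a: 5, 3, 6, 1, 4, 7, 2
Rank b: 4, 3, 5, 1, 7, 6, 2
d = rank(a) − rank(b): 1, 0, 1, 0, -3, 1, 0; Σd² = 12
ρ = 1 − 6Σd² / [n(n²−1)] = 1 − 6×12 / (7×48) = 1 − 72/336 ≈ 0.786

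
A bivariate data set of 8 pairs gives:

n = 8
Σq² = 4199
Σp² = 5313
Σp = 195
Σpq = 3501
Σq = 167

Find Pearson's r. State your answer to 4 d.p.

r = (nΣpq − ΣpΣq) / √[(nΣp² − (Σp)²)(nΣq² − (Σq)²)]
Numerator: 8×3501 − 195×167 = -4557
Denominator: √[(42504 − 38025)(33592 − 27889)] = √[4479 × 5703] = 5054.0812
r = -4557 / 5054.0812 ≈ -0.9016

-0.9016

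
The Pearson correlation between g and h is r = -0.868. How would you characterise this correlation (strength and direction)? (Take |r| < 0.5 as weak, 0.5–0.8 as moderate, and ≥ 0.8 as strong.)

r = -0.868 < 0 so the relationship is negative.
|r| = 0.868, which falls in the strong range.

strong negative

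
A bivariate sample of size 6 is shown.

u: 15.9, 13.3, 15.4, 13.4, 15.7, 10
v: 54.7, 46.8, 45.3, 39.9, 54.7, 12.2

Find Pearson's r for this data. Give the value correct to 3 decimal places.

0.943

n = 6, Σu = 83.7, Σv = 253.6, Σu² = 1192.91, Σv² = 11967.36, Σuv = 3705.24
nΣuv − ΣuΣv = 22231.44 − 21226.32 = 1005.12
nΣu² − (Σu)² = 7157.46 − 7005.69 = 151.77; nΣv² − (Σv)² = 71804.16 − 64312.96 = 7491.2
r = 1005.12 / √(151.77 × 7491.2) = 1005.12 / 1066.2736 ≈ 0.943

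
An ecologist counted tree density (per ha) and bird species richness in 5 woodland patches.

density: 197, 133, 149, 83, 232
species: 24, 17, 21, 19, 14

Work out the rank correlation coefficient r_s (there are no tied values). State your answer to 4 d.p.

Rank density: 4, 2, 3, 1, 5
Rank species: 5, 2, 4, 3, 1
d = rank(density) − rank(species): -1, 0, -1, -2, 4; Σd² = 22
ρ = 1 − 6Σd² / [n(n²−1)] = 1 − 6×22 / (5×24) = 1 − 132/120 ≈ -0.1000

-0.1000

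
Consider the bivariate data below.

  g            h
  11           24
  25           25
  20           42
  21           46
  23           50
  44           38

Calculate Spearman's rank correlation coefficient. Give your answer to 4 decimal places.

Rank g: 1, 5, 2, 3, 4, 6
Rank h: 1, 2, 4, 5, 6, 3
d = rank(g) − rank(h): 0, 3, -2, -2, -2, 3; Σd² = 30
ρ = 1 − 6Σd² / [n(n²−1)] = 1 − 6×30 / (6×35) = 1 − 180/210 ≈ 0.1429

0.1429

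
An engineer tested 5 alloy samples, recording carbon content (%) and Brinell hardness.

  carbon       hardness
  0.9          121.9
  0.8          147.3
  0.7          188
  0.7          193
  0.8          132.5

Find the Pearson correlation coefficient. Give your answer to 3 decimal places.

n = 5, Σx = 3.9, Σy = 782.7, Σx² = 3.07, Σy² = 126706.15, Σxy = 600.25
nΣxy − ΣxΣy = 3001.25 − 3052.53 = -51.28
nΣx² − (Σx)² = 15.35 − 15.21 = 0.14; nΣy² − (Σy)² = 633530.75 − 612619.29 = 20911.46
r = -51.28 / √(0.14 × 20911.46) = -51.28 / 54.1073 ≈ -0.948

-0.948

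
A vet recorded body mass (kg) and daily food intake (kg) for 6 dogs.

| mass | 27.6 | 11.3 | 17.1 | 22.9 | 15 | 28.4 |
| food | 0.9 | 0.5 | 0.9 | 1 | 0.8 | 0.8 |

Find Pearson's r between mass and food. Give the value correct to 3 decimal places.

n = 6, Σx = 122.3, Σy = 4.9, Σx² = 2737.83, Σy² = 4.15, Σxy = 103.5
nΣxy − ΣxΣy = 621 − 599.27 = 21.73
nΣx² − (Σx)² = 16426.98 − 14957.29 = 1469.69; nΣy² − (Σy)² = 24.9 − 24.01 = 0.89
r = 21.73 / √(1469.69 × 0.89) = 21.73 / 36.1666 ≈ 0.601

0.601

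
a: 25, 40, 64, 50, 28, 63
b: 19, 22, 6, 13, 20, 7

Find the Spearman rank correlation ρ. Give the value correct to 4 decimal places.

-0.7714

Rank a: 1, 3, 6, 4, 2, 5
Rank b: 4, 6, 1, 3, 5, 2
d = rank(a) − rank(b): -3, -3, 5, 1, -3, 3; Σd² = 62
ρ = 1 − 6Σd² / [n(n²−1)] = 1 − 6×62 / (6×35) = 1 − 372/210 ≈ -0.7714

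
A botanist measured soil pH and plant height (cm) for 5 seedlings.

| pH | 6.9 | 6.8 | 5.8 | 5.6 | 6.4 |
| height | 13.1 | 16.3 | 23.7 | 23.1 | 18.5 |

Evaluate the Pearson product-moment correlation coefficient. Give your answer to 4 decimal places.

n = 5, Σx = 31.5, Σy = 94.7, Σx² = 199.81, Σy² = 1874.85, Σxy = 586.45
nΣxy − ΣxΣy = 2932.25 − 2983.05 = -50.8
nΣx² − (Σx)² = 999.05 − 992.25 = 6.8; nΣy² − (Σy)² = 9374.25 − 8968.09 = 406.16
r = -50.8 / √(6.8 × 406.16) = -50.8 / 52.5537 ≈ -0.9666

-0.9666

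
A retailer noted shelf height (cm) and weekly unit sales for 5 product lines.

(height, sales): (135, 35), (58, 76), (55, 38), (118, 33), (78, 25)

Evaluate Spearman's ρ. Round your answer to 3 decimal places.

Rank height: 5, 2, 1, 4, 3
Rank sales: 3, 5, 4, 2, 1
d = rank(height) − rank(sales): 2, -3, -3, 2, 2; Σd² = 30
ρ = 1 − 6Σd² / [n(n²−1)] = 1 − 6×30 / (5×24) = 1 − 180/120 ≈ -0.500

-0.500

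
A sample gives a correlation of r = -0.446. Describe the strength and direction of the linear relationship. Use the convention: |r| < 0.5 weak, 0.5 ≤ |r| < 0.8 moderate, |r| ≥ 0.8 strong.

r = -0.446 < 0 so the relationship is negative.
|r| = 0.446, which falls in the weak range.

weak negative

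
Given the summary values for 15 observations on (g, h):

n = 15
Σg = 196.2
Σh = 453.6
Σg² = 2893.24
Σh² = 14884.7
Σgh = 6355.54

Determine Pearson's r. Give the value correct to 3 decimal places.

0.684

r = (nΣgh − ΣgΣh) / √[(nΣg² − (Σg)²)(nΣh² − (Σh)²)]
Numerator: 15×6355.54 − 196.2×453.6 = 6336.78
Denominator: √[(43398.6 − 38494.44)(223270.5 − 205752.96)] = √[4904.16 × 17517.54] = 9268.7010
r = 6336.78 / 9268.7010 ≈ 0.684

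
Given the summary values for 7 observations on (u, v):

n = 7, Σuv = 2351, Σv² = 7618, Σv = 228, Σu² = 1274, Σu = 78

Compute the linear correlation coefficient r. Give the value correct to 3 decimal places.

r = (nΣuv − ΣuΣv) / √[(nΣu² − (Σu)²)(nΣv² − (Σv)²)]
Numerator: 7×2351 − 78×228 = -1327
Denominator: √[(8918 − 6084)(53326 − 51984)] = √[2834 × 1342] = 1950.1867
r = -1327 / 1950.1867 ≈ -0.680

-0.680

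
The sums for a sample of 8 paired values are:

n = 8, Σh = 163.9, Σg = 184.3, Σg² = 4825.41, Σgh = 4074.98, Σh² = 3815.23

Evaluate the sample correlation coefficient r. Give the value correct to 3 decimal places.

0.581

r = (nΣgh − ΣgΣh) / √[(nΣg² − (Σg)²)(nΣh² − (Σh)²)]
Numerator: 8×4074.98 − 184.3×163.9 = 2393.07
Denominator: √[(38603.28 − 33966.49)(30521.84 − 26863.21)] = √[4636.79 × 3658.63] = 4118.7740
r = 2393.07 / 4118.7740 ≈ 0.581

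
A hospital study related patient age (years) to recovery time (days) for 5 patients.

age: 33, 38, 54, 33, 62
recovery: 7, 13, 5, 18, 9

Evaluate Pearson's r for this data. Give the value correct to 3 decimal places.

n = 5, Σx = 220, Σy = 52, Σx² = 10382, Σy² = 648, Σxy = 2147
nΣxy − ΣxΣy = 10735 − 11440 = -705
nΣx² − (Σx)² = 51910 − 48400 = 3510; nΣy² − (Σy)² = 3240 − 2704 = 536
r = -705 / √(3510 × 536) = -705 / 1371.6268 ≈ -0.514

-0.514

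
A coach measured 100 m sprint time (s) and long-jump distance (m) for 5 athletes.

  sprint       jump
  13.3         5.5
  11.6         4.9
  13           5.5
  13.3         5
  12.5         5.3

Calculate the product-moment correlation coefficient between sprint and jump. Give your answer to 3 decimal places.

0.565

n = 5, Σx = 63.7, Σy = 26.2, Σx² = 813.59, Σy² = 137.6, Σxy = 334.24
nΣxy − ΣxΣy = 1671.2 − 1668.94 = 2.26
nΣx² − (Σx)² = 4067.95 − 4057.69 = 10.26; nΣy² − (Σy)² = 688 − 686.44 = 1.56
r = 2.26 / √(10.26 × 1.56) = 2.26 / 4.0007 ≈ 0.565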